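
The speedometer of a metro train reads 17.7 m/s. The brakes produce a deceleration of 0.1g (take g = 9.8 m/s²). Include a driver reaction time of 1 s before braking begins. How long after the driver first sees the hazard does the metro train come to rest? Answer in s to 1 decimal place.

Total time ≈ 19.1 s

a = 0.1 × 9.8 = 0.980 m/s².
Braking time = v/a = 17.7000 / 0.980 = 18.061 s.
Total = 1 + 18.061 = 19.061 s.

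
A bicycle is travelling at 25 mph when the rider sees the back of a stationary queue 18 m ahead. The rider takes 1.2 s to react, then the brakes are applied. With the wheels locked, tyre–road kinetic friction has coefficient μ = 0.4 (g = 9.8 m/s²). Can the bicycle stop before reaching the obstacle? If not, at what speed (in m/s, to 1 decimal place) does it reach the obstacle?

25 mph × 0.44704 = 11.1760 m/s.
a = μg = 0.4 × 9.8 = 3.920 m/s².
Reaction distance = 11.1760 × 1.2 = 13.411 m.
Braking distance needed to stop: v²/(2a) = 124.903 / 7.840 = 15.932 m, so total needed = 13.411 + 15.932 = 29.343 m > 18 m — it cannot stop.
Distance remaining when braking begins: 18 − 13.411 = 4.589 m.
v² = v₀² − 2a·d = 124.903 − 2 × 3.920 × 4.589 = 88.925 m²/s².
v = √88.925 = 9.430 m/s.

No — it strikes the obstacle at 9.4 m/s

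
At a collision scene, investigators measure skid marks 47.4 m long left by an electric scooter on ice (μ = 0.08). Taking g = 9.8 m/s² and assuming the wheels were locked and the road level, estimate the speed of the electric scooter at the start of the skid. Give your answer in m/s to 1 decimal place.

Initial speed ≈ 8.6 m/s

Deceleration a = μg = 0.08 × 9.8 = 0.784 m/s².
v = √(2a·d) = √(2 × 0.784 × 47.4) = √74.323 = 8.6211 m/s.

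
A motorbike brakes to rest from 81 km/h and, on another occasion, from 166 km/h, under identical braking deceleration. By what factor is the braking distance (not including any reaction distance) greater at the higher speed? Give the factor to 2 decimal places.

Braking distance d = v²/(2a), so with a fixed, d ∝ v².
Factor = (166/81)² = 2.0494² = 4.2000.

Factor ≈ 4.20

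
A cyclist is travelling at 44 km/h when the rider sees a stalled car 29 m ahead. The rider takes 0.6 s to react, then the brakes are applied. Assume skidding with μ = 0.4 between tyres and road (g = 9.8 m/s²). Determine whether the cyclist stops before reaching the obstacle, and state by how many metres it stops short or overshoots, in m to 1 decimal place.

Yes — it stops 2.6 m short of the obstacle

44 km/h ÷ 3.6 = 12.2222 m/s.
a = μg = 0.4 × 9.8 = 3.920 m/s².
Reaction distance = 12.2222 × 0.6 = 7.333 m.
Braking distance = v²/(2a) = 149.382 / 7.840 = 19.054 m.
Total stopping distance = 7.333 + 19.054 = 26.387 m, vs 29 m available — it stops with 29 − 26.387 = 2.613 m to spare.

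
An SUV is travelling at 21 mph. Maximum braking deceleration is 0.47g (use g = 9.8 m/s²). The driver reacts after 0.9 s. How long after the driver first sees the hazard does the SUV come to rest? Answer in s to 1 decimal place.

21 mph × 0.44704 = 9.3878 m/s.
a = 0.47 × 9.8 = 4.606 m/s².
Braking time = v/a = 9.3878 / 4.606 = 2.038 s.
Total = 0.9 + 2.038 = 2.938 s.

Total time ≈ 2.9 s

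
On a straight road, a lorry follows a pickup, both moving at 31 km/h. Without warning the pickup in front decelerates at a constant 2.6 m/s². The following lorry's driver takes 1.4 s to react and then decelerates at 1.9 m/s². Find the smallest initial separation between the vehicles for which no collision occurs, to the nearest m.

Minimum gap ≈ 17 m

31 km/h ÷ 3.6 = 8.6111 m/s.
Leader travels v²/(2a_L) = 74.151 / 5.200 = 14.260 m before stopping.
Follower covers v·t_r = 8.6111 × 1.4 = 12.056 m while reacting, then v²/(2a_F) = 74.151 / 3.800 = 19.513 m while braking, for a total of 12.056 + 19.513 = 31.569 m.
Since a_F ≤ a_L and the follower starts braking later, the follower is never slower than the leader, so the closest approach is when both have stopped.
Minimum gap = 31.569 − 14.260 = 17.309 m.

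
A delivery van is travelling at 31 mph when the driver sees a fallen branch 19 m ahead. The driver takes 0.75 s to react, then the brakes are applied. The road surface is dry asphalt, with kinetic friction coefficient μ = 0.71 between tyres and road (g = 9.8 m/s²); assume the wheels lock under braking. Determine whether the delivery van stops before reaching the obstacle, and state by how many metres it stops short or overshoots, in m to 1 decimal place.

No — it overshoots by 5.2 m

31 mph × 0.44704 = 13.8582 m/s.
a = μg = 0.71 × 9.8 = 6.958 m/s².
Reaction distance = 13.8582 × 0.75 = 10.394 m.
Braking distance = v²/(2a) = 192.050 / 13.916 = 13.801 m.
Total stopping distance = 10.394 + 13.801 = 24.195 m, vs 19 m available — it cannot stop in time and overshoots by 24.195 − 19 = 5.195 m.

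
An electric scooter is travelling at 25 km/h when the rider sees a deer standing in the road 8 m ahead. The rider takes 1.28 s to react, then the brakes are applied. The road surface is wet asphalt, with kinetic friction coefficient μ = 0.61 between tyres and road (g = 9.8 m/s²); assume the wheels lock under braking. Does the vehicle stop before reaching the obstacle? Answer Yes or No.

No

25 km/h ÷ 3.6 = 6.9444 m/s.
a = μg = 0.61 × 9.8 = 5.978 m/s².
Reaction distance = 6.9444 × 1.28 = 8.889 m.
Braking distance = v²/(2a) = 48.225 / 11.956 = 4.034 m.
Total stopping distance = 8.889 + 4.034 = 12.923 m, vs 8 m available — it cannot stop in time and overshoots by 12.923 − 8 = 4.923 m.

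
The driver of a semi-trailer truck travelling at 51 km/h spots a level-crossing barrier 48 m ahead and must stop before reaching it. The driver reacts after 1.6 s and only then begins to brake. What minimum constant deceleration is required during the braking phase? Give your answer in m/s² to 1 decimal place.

Required deceleration ≈ 4.0 m/s²

51 km/h ÷ 3.6 = 14.1667 m/s.
Distance covered during reaction = 14.1667 × 1.6 = 22.667 m.
Distance available for braking: 48 − 22.667 = 25.333 m.
v² = 2a·d ⇒ a = v²/(2d) = 14.1667² / (2 × 25.333) = 200.695 / 50.666 = 3.9611 m/s².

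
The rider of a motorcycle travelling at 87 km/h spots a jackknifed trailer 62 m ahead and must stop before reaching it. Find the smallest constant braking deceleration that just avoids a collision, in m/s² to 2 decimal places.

Required deceleration ≈ 4.71 m/s²

87 km/h ÷ 3.6 = 24.1667 m/s.
v² = 2a·d ⇒ a = v²/(2d) = 24.1667² / (2 × 62.000) = 584.029 / 124.000 = 4.7099 m/s².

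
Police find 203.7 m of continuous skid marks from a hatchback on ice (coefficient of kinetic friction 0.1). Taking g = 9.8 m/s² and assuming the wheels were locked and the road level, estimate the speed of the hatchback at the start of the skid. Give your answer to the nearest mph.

Initial speed ≈ 45 mph

Deceleration a = μg = 0.1 × 9.8 = 0.980 m/s².
v = √(2a·d) = √(2 × 0.980 × 203.7) = √399.252 = 19.9813 m/s.
= 19.9813 ÷ 0.44704 = 44.697 mph.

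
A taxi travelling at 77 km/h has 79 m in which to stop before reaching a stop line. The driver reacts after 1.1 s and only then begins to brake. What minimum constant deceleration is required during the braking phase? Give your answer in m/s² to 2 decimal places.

77 km/h ÷ 3.6 = 21.3889 m/s.
Distance covered during reaction = 21.3889 × 1.1 = 23.528 m.
Distance available for braking: 79 − 23.528 = 55.472 m.
v² = 2a·d ⇒ a = v²/(2d) = 21.3889² / (2 × 55.472) = 457.485 / 110.944 = 4.1236 m/s².

Required deceleration ≈ 4.12 m/s²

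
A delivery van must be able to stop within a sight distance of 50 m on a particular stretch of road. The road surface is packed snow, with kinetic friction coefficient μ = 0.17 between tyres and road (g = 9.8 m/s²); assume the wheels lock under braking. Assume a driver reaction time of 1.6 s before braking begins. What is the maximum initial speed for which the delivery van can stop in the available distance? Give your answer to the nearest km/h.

Maximum speed ≈ 38 km/h

a = μg = 0.17 × 9.8 = 1.666 m/s².
Stopping distance: v·t_r + v²/(2a) = 50 with t_r = 1.6 s and a = 1.666 m/s².
So v² + 5.331 v − 166.60 = 0.
Positive root: v = −a·t_r + √((a·t_r)² + 2a·d) = −2.666 + √(7.108 + 166.60) = 10.5138 m/s.
10.5138 m/s × 3.6 = 37.850 km/h.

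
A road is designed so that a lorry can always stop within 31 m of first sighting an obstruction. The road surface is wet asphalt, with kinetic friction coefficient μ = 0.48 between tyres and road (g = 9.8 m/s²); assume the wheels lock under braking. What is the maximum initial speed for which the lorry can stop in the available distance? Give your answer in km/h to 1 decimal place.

Maximum speed ≈ 61.5 km/h

a = μg = 0.48 × 9.8 = 4.704 m/s².
v²/(2a) = d ⇒ v = √(2 × 4.704 × 31) = √291.65 = 17.0778 m/s.
17.0778 m/s × 3.6 = 61.480 km/h.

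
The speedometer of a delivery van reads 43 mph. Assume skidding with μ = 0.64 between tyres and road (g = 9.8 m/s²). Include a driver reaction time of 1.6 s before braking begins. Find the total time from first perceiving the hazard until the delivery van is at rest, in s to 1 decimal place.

43 mph × 0.44704 = 19.2227 m/s.
a = μg = 0.64 × 9.8 = 6.272 m/s².
Braking time = v/a = 19.2227 / 6.272 = 3.065 s.
Total = 1.6 + 3.065 = 4.665 s.

Total time ≈ 4.7 s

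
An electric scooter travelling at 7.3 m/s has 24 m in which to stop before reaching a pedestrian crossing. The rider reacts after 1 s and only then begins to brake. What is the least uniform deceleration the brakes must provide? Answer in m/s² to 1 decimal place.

Required deceleration ≈ 1.6 m/s²

Distance covered during reaction = 7.3000 × 1 = 7.300 m.
Distance available for braking: 24 − 7.300 = 16.700 m.
v² = 2a·d ⇒ a = v²/(2d) = 7.3000² / (2 × 16.700) = 53.290 / 33.400 = 1.5955 m/s².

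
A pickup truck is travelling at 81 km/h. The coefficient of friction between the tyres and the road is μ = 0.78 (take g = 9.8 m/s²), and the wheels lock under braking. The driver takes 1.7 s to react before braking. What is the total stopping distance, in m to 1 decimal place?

Total stopping distance ≈ 71.4 m

81 km/h ÷ 3.6 = 22.5000 m/s.
a = μg = 0.78 × 9.8 = 7.644 m/s².
Reaction distance = v·t_r = 22.5000 × 1.7 = 38.250 m.
Braking distance = v²/(2a) = 22.5000² / (2 × 7.644) = 506.250 / 15.288 = 33.114 m.
Total = 38.250 + 33.114 = 71.364 m.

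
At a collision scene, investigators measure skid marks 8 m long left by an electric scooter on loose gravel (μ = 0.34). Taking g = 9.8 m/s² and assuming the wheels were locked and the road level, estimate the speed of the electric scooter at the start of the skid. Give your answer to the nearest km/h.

Initial speed ≈ 26 km/h

Deceleration a = μg = 0.34 × 9.8 = 3.332 m/s².
v = √(2a·d) = √(2 × 3.332 × 8) = √53.312 = 7.3015 m/s.
= 7.3015 × 3.6 = 26.285 km/h.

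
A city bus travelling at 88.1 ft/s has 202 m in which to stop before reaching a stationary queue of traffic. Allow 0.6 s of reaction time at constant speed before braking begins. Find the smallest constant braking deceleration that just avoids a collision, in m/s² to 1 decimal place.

Required deceleration ≈ 1.9 m/s²

88.1 ft/s × 0.3048 = 26.8529 m/s.
Distance covered during reaction = 26.8529 × 0.6 = 16.112 m.
Distance available for braking: 202 − 16.112 = 185.888 m.
v² = 2a·d ⇒ a = v²/(2d) = 26.8529² / (2 × 185.888) = 721.078 / 371.776 = 1.9395 m/s².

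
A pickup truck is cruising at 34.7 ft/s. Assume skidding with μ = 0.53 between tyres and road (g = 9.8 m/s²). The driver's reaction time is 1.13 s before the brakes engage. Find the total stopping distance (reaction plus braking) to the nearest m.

34.7 ft/s × 0.3048 = 10.5766 m/s.
a = μg = 0.53 × 9.8 = 5.194 m/s².
Reaction distance = v·t_r = 10.5766 × 1.13 = 11.952 m.
Braking distance = v²/(2a) = 10.5766² / (2 × 5.194) = 111.864 / 10.388 = 10.769 m.
Total = 11.952 + 10.769 = 22.721 m.

Total stopping distance ≈ 23 m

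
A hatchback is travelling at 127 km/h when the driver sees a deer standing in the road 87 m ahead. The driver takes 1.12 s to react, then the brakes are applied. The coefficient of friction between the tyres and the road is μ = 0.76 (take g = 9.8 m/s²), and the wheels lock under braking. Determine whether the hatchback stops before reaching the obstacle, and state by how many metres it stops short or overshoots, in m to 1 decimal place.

127 km/h ÷ 3.6 = 35.2778 m/s.
a = μg = 0.76 × 9.8 = 7.448 m/s².
Reaction distance = 35.2778 × 1.12 = 39.511 m.
Braking distance = v²/(2a) = 1244.523 / 14.896 = 83.547 m.
Total stopping distance = 39.511 + 83.547 = 123.058 m, vs 87 m available — it cannot stop in time and overshoots by 123.058 − 87 = 36.058 m.

No — it overshoots by 36.1 m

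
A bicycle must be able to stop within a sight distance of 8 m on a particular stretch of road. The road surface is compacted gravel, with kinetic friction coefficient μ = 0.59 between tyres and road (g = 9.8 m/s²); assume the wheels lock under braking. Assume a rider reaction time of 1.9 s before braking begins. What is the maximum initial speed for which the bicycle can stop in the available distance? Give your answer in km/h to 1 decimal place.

Maximum speed ≈ 13.0 km/h

a = μg = 0.59 × 9.8 = 5.782 m/s².
Stopping distance: v·t_r + v²/(2a) = 8 with t_r = 1.9 s and a = 5.782 m/s².
So v² + 21.972 v − 92.51 = 0.
Positive root: v = −a·t_r + √((a·t_r)² + 2a·d) = −10.986 + √(120.692 + 92.51) = 3.6154 m/s.
3.6154 m/s × 3.6 = 13.015 km/h.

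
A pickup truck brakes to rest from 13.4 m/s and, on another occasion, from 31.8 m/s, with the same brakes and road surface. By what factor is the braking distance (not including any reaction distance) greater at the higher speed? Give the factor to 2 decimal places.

Braking distance d = v²/(2a), so with a fixed, d ∝ v².
Factor = (31.8/13.4)² = 2.3731² = 5.6316.

Factor ≈ 5.63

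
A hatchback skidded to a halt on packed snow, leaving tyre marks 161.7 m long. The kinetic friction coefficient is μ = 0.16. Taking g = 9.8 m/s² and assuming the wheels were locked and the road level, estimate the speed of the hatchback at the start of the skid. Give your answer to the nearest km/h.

Initial speed ≈ 81 km/h

Deceleration a = μg = 0.16 × 9.8 = 1.568 m/s².
v = √(2a·d) = √(2 × 1.568 × 161.7) = √507.091 = 22.5187 m/s.
= 22.5187 × 3.6 = 81.067 km/h.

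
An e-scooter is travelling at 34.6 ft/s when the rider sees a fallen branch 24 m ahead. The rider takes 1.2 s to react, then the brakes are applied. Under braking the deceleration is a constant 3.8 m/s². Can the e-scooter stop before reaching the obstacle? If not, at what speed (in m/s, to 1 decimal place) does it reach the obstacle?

No — it strikes the obstacle at 5.0 m/s

34.6 ft/s × 0.3048 = 10.5461 m/s.
Reaction distance = 10.5461 × 1.2 = 12.655 m.
Braking distance needed to stop: v²/(2a) = 111.220 / 7.600 = 14.634 m, so total needed = 12.655 + 14.634 = 27.289 m > 24 m — it cannot stop.
Distance remaining when braking begins: 24 − 12.655 = 11.345 m.
v² = v₀² − 2a·d = 111.220 − 2 × 3.800 × 11.345 = 24.998 m²/s².
v = √24.998 = 5.000 m/s.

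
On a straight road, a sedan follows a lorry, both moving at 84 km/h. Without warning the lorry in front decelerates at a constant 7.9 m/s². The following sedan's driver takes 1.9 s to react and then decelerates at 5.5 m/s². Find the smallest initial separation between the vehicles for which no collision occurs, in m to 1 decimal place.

84 km/h ÷ 3.6 = 23.3333 m/s.
Leader travels v²/(2a_L) = 544.443 / 15.800 = 34.458 m before stopping.
Follower covers v·t_r = 23.3333 × 1.9 = 44.333 m while reacting, then v²/(2a_F) = 544.443 / 11.000 = 49.495 m while braking, for a total of 44.333 + 49.495 = 93.828 m.
Since a_F ≤ a_L and the follower starts braking later, the follower is never slower than the leader, so the closest approach is when both have stopped.
Minimum gap = 93.828 − 34.458 = 59.370 m.

Minimum gap ≈ 59.4 m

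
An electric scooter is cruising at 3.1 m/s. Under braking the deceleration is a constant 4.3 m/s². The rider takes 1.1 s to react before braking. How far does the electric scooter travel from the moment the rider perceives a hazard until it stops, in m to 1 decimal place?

Reaction distance = v·t_r = 3.1000 × 1.1 = 3.410 m.
Braking distance = v²/(2a) = 3.1000² / (2 × 4.300) = 9.610 / 8.600 = 1.117 m.
Total = 3.410 + 1.117 = 4.527 m.

Total stopping distance ≈ 4.5 m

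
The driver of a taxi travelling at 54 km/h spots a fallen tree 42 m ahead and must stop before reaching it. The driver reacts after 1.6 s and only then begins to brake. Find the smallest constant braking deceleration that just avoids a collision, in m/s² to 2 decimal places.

54 km/h ÷ 3.6 = 15.0000 m/s.
Distance covered during reaction = 15.0000 × 1.6 = 24.000 m.
Distance available for braking: 42 − 24.000 = 18.000 m.
v² = 2a·d ⇒ a = v²/(2d) = 15.0000² / (2 × 18.000) = 225.000 / 36.000 = 6.2500 m/s².

Required deceleration ≈ 6.25 m/s²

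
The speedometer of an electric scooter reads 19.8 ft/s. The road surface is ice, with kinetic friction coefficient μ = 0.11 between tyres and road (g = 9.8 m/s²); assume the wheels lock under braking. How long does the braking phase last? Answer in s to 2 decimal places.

19.8 ft/s × 0.3048 = 6.0350 m/s.
a = μg = 0.11 × 9.8 = 1.078 m/s².
Braking time = v/a = 6.0350 / 1.078 = 5.598 s.

Braking time ≈ 5.60 s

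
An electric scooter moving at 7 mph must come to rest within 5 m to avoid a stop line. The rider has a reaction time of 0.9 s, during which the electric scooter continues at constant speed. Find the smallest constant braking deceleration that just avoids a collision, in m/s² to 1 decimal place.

Required deceleration ≈ 2.2 m/s²

7 mph × 0.44704 = 3.1293 m/s.
Distance covered during reaction = 3.1293 × 0.9 = 2.816 m.
Distance available for braking: 5 − 2.816 = 2.184 m.
v² = 2a·d ⇒ a = v²/(2d) = 3.1293² / (2 × 2.184) = 9.793 / 4.368 = 2.2420 m/s².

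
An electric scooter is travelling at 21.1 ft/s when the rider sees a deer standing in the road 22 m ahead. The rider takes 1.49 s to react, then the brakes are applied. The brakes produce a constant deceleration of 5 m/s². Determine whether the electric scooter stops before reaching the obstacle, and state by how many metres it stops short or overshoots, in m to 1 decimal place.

21.1 ft/s × 0.3048 = 6.4313 m/s.
Reaction distance = 6.4313 × 1.49 = 9.583 m.
Braking distance = v²/(2a) = 41.362 / 10.000 = 4.136 m.
Total stopping distance = 9.583 + 4.136 = 13.719 m, vs 22 m available — it stops with 22 − 13.719 = 8.281 m to spare.

Yes — it stops 8.3 m short of the obstacle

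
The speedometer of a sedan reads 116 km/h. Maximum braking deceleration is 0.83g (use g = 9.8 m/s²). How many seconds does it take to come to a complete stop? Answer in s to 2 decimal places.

Braking time ≈ 3.96 s

116 km/h ÷ 3.6 = 32.2222 m/s.
a = 0.83 × 9.8 = 8.134 m/s².
Braking time = v/a = 32.2222 / 8.134 = 3.961 s.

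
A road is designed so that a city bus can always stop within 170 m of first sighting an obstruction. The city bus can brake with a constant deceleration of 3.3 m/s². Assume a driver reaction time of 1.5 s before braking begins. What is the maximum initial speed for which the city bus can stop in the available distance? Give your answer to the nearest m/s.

Maximum speed ≈ 29 m/s

Stopping distance: v·t_r + v²/(2a) = 170 with t_r = 1.5 s and a = 3.300 m/s².
So v² + 9.900 v − 1122.00 = 0.
Positive root: v = −a·t_r + √((a·t_r)² + 2a·d) = −4.950 + √(24.503 + 1122.00) = 28.9101 m/s.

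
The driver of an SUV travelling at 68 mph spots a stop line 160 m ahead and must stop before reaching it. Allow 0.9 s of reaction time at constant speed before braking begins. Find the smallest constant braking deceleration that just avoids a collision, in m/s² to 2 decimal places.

68 mph × 0.44704 = 30.3987 m/s.
Distance covered during reaction = 30.3987 × 0.9 = 27.359 m.
Distance available for braking: 160 − 27.359 = 132.641 m.
v² = 2a·d ⇒ a = v²/(2d) = 30.3987² / (2 × 132.641) = 924.081 / 265.282 = 3.4834 m/s².

Required deceleration ≈ 3.48 m/s²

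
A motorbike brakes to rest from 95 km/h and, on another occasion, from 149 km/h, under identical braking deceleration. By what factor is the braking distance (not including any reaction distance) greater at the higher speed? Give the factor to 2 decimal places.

Braking distance d = v²/(2a), so with a fixed, d ∝ v².
Factor = (149/95)² = 1.5684² = 2.4599.

Factor ≈ 2.46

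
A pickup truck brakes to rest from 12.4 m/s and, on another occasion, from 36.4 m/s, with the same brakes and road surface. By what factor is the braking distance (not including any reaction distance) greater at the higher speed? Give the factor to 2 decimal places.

Factor ≈ 8.62

Braking distance d = v²/(2a), so with a fixed, d ∝ v².
Factor = (36.4/12.4)² = 2.9355² = 8.6172.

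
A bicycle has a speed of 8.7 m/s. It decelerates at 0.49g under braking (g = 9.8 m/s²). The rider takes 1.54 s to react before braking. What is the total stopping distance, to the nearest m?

Total stopping distance ≈ 21 m

a = 0.49 × 9.8 = 4.802 m/s².
Reaction distance = v·t_r = 8.7000 × 1.54 = 13.398 m.
Braking distance = v²/(2a) = 8.7000² / (2 × 4.802) = 75.690 / 9.604 = 7.881 m.
Total = 13.398 + 7.881 = 21.279 m.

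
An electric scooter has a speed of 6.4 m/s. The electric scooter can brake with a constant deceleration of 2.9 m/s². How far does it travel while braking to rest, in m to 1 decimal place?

Braking distance ≈ 7.1 m

Braking distance = v²/(2a) = 6.4000² / (2 × 2.900) = 40.960 / 5.800 = 7.062 m.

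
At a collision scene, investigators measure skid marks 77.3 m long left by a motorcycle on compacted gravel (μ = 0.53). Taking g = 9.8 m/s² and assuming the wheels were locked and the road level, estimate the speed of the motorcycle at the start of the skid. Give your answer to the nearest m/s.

Initial speed ≈ 28 m/s

Deceleration a = μg = 0.53 × 9.8 = 5.194 m/s².
v = √(2a·d) = √(2 × 5.194 × 77.3) = √802.992 = 28.3371 m/s.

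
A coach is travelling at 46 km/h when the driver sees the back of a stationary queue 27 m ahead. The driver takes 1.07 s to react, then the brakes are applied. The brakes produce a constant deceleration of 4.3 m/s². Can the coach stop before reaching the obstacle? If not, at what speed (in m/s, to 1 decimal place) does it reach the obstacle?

No — it strikes the obstacle at 7.0 m/s

46 km/h ÷ 3.6 = 12.7778 m/s.
Reaction distance = 12.7778 × 1.07 = 13.672 m.
Braking distance needed to stop: v²/(2a) = 163.272 / 8.600 = 18.985 m, so total needed = 13.672 + 18.985 = 32.657 m > 27 m — it cannot stop.
Distance remaining when braking begins: 27 − 13.672 = 13.328 m.
v² = v₀² − 2a·d = 163.272 − 2 × 4.300 × 13.328 = 48.651 m²/s².
v = √48.651 = 6.975 m/s.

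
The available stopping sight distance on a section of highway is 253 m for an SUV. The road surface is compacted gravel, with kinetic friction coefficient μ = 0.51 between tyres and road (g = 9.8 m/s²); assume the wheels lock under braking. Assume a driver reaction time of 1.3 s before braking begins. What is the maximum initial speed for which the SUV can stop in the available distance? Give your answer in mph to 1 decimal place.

Maximum speed ≈ 98.9 mph

a = μg = 0.51 × 9.8 = 4.998 m/s².
Stopping distance: v·t_r + v²/(2a) = 253 with t_r = 1.3 s and a = 4.998 m/s².
So v² + 12.995 v − 2528.99 = 0.
Positive root: v = −a·t_r + √((a·t_r)² + 2a·d) = −6.497 + √(42.211 + 2528.99) = 44.2100 m/s.
44.2100 m/s ÷ 0.44704 = 98.895 mph.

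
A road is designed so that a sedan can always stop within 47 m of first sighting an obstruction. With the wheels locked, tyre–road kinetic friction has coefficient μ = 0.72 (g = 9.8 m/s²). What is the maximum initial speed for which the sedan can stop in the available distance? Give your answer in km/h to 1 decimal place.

Maximum speed ≈ 92.7 km/h

a = μg = 0.72 × 9.8 = 7.056 m/s².
v²/(2a) = d ⇒ v = √(2 × 7.056 × 47) = √663.26 = 25.7538 m/s.
25.7538 m/s × 3.6 = 92.714 km/h.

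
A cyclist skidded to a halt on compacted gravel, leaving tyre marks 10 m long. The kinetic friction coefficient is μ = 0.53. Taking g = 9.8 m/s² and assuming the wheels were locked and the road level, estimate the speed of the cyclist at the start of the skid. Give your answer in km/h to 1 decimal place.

Deceleration a = μg = 0.53 × 9.8 = 5.194 m/s².
v = √(2a·d) = √(2 × 5.194 × 10) = √103.880 = 10.1922 m/s.
= 10.1922 × 3.6 = 36.692 km/h.

Initial speed ≈ 36.7 km/h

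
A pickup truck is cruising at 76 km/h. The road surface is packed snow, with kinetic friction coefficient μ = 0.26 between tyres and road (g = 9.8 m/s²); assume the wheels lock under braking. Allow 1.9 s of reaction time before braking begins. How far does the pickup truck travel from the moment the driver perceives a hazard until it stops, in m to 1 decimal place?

Total stopping distance ≈ 127.6 m

76 km/h ÷ 3.6 = 21.1111 m/s.
a = μg = 0.26 × 9.8 = 2.548 m/s².
Reaction distance = v·t_r = 21.1111 × 1.9 = 40.111 m.
Braking distance = v²/(2a) = 21.1111² / (2 × 2.548) = 445.679 / 5.096 = 87.457 m.
Total = 40.111 + 87.457 = 127.568 m.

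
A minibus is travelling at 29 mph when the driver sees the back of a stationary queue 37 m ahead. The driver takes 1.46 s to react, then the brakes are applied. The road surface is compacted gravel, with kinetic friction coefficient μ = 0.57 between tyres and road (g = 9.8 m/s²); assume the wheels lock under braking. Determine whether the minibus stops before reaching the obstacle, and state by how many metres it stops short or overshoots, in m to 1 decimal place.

Yes — it stops 3.0 m short of the obstacle

29 mph × 0.44704 = 12.9642 m/s.
a = μg = 0.57 × 9.8 = 5.586 m/s².
Reaction distance = 12.9642 × 1.46 = 18.928 m.
Braking distance = v²/(2a) = 168.070 / 11.172 = 15.044 m.
Total stopping distance = 18.928 + 15.044 = 33.972 m, vs 37 m available — it stops with 37 − 33.972 = 3.028 m to spare.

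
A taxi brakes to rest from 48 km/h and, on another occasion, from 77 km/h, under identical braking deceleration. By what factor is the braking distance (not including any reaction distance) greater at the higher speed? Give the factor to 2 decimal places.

Braking distance d = v²/(2a), so with a fixed, d ∝ v².
Factor = (77/48)² = 1.6042² = 2.5735.

Factor ≈ 2.57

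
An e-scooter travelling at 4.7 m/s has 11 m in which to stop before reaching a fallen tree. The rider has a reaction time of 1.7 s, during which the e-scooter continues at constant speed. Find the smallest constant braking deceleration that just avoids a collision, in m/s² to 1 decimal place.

Required deceleration ≈ 3.7 m/s²

Distance covered during reaction = 4.7000 × 1.7 = 7.990 m.
Distance available for braking: 11 − 7.990 = 3.010 m.
v² = 2a·d ⇒ a = v²/(2d) = 4.7000² / (2 × 3.010) = 22.090 / 6.020 = 3.6694 m/s².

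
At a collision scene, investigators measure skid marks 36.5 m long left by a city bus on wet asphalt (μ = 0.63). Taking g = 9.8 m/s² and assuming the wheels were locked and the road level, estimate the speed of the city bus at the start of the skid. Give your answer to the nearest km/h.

Initial speed ≈ 76 km/h

Deceleration a = μg = 0.63 × 9.8 = 6.174 m/s².
v = √(2a·d) = √(2 × 6.174 × 36.5) = √450.702 = 21.2297 m/s.
= 21.2297 × 3.6 = 76.427 km/h.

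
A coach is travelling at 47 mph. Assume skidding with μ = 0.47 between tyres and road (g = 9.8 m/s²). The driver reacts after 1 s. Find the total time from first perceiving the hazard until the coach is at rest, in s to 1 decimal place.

47 mph × 0.44704 = 21.0109 m/s.
a = μg = 0.47 × 9.8 = 4.606 m/s².
Braking time = v/a = 21.0109 / 4.606 = 4.562 s.
Total = 1 + 4.562 = 5.562 s.

Total time ≈ 5.6 s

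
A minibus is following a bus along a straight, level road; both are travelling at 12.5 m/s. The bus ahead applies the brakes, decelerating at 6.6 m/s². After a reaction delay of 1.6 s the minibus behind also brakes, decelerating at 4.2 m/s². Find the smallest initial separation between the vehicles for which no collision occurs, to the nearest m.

Minimum gap ≈ 27 m

Leader travels v²/(2a_L) = 156.250 / 13.200 = 11.837 m before stopping.
Follower covers v·t_r = 12.5000 × 1.6 = 20.000 m while reacting, then v²/(2a_F) = 156.250 / 8.400 = 18.601 m while braking, for a total of 20.000 + 18.601 = 38.601 m.
Since a_F ≤ a_L and the follower starts braking later, the follower is never slower than the leader, so the closest approach is when both have stopped.
Minimum gap = 38.601 − 11.837 = 26.764 m.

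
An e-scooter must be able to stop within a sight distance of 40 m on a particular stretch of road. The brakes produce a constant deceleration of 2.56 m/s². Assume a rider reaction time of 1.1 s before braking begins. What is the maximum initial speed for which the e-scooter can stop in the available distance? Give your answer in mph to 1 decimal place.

Stopping distance: v·t_r + v²/(2a) = 40 with t_r = 1.1 s and a = 2.560 m/s².
So v² + 5.632 v − 204.80 = 0.
Positive root: v = −a·t_r + √((a·t_r)² + 2a·d) = −2.816 + √(7.930 + 204.80) = 11.7693 m/s.
11.7693 m/s ÷ 0.44704 = 26.327 mph.

Maximum speed ≈ 26.3 mph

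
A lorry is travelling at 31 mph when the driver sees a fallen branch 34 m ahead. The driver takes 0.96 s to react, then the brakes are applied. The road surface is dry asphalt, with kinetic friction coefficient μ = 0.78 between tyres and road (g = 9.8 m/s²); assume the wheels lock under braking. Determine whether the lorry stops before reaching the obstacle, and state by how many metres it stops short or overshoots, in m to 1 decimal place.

Yes — it stops 8.1 m short of the obstacle

31 mph × 0.44704 = 13.8582 m/s.
a = μg = 0.78 × 9.8 = 7.644 m/s².
Reaction distance = 13.8582 × 0.96 = 13.304 m.
Braking distance = v²/(2a) = 192.050 / 15.288 = 12.562 m.
Total stopping distance = 13.304 + 12.562 = 25.866 m, vs 34 m available — it stops with 34 − 25.866 = 8.134 m to spare.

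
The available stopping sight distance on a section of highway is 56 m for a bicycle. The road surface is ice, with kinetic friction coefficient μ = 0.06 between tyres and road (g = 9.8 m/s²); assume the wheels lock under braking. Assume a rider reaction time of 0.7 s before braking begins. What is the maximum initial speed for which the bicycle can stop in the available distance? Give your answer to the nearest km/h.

a = μg = 0.06 × 9.8 = 0.588 m/s².
Stopping distance: v·t_r + v²/(2a) = 56 with t_r = 0.7 s and a = 0.588 m/s².
So v² + 0.823 v − 65.86 = 0.
Positive root: v = −a·t_r + √((a·t_r)² + 2a·d) = −0.412 + √(0.170 + 65.86) = 7.7139 m/s.
7.7139 m/s × 3.6 = 27.770 km/h.

Maximum speed ≈ 28 km/h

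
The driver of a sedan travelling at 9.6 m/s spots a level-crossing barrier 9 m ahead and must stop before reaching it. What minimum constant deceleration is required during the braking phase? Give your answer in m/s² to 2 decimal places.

Required deceleration ≈ 5.12 m/s²

v² = 2a·d ⇒ a = v²/(2d) = 9.6000² / (2 × 9.000) = 92.160 / 18.000 = 5.1200 m/s².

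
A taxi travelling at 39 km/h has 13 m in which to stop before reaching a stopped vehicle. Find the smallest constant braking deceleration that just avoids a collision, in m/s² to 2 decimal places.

39 km/h ÷ 3.6 = 10.8333 m/s.
v² = 2a·d ⇒ a = v²/(2d) = 10.8333² / (2 × 13.000) = 117.360 / 26.000 = 4.5138 m/s².

Required deceleration ≈ 4.51 m/s²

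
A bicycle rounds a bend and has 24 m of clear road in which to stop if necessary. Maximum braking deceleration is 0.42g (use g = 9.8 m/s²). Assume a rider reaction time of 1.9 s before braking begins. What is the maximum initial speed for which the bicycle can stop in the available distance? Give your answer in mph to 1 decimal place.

a = 0.42 × 9.8 = 4.116 m/s².
Stopping distance: v·t_r + v²/(2a) = 24 with t_r = 1.9 s and a = 4.116 m/s².
So v² + 15.641 v − 197.57 = 0.
Positive root: v = −a·t_r + √((a·t_r)² + 2a·d) = −7.820 + √(61.152 + 197.57) = 8.2648 m/s.
8.2648 m/s ÷ 0.44704 = 18.488 mph.

Maximum speed ≈ 18.5 mph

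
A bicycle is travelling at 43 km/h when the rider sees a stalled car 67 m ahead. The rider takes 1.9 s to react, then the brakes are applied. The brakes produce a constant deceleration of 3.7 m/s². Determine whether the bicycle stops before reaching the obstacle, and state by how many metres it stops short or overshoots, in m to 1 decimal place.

43 km/h ÷ 3.6 = 11.9444 m/s.
Reaction distance = 11.9444 × 1.9 = 22.694 m.
Braking distance = v²/(2a) = 142.669 / 7.400 = 19.280 m.
Total stopping distance = 22.694 + 19.280 = 41.974 m, vs 67 m available — it stops with 67 − 41.974 = 25.026 m to spare.

Yes — it stops 25.0 m short of the obstacle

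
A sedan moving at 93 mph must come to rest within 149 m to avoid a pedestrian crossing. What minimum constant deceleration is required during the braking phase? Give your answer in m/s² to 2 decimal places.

93 mph × 0.44704 = 41.5747 m/s.
v² = 2a·d ⇒ a = v²/(2d) = 41.5747² / (2 × 149.000) = 1728.456 / 298.000 = 5.8002 m/s².

Required deceleration ≈ 5.80 m/s²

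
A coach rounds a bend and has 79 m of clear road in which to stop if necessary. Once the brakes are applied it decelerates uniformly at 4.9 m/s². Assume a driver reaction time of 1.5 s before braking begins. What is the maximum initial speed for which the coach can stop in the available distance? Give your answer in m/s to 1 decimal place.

Maximum speed ≈ 21.4 m/s

Stopping distance: v·t_r + v²/(2a) = 79 with t_r = 1.5 s and a = 4.900 m/s².
So v² + 14.700 v − 774.20 = 0.
Positive root: v = −a·t_r + √((a·t_r)² + 2a·d) = −7.350 + √(54.022 + 774.20) = 21.4288 m/s.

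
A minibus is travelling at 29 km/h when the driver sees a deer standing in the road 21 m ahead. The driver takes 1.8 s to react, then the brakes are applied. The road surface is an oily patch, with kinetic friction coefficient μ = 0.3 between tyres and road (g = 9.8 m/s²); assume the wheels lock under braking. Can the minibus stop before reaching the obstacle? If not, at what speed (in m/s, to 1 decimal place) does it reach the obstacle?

No — it strikes the obstacle at 5.2 m/s

29 km/h ÷ 3.6 = 8.0556 m/s.
a = μg = 0.3 × 9.8 = 2.940 m/s².
Reaction distance = 8.0556 × 1.8 = 14.500 m.
Braking distance needed to stop: v²/(2a) = 64.893 / 5.880 = 11.036 m, so total needed = 14.500 + 11.036 = 25.536 m > 21 m — it cannot stop.
Distance remaining when braking begins: 21 − 14.500 = 6.500 m.
v² = v₀² − 2a·d = 64.893 − 2 × 2.940 × 6.500 = 26.673 m²/s².
v = √26.673 = 5.165 m/s.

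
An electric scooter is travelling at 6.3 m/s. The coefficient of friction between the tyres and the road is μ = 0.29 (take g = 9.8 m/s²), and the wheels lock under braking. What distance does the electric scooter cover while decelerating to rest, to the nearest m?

Braking distance ≈ 7 m

a = μg = 0.29 × 9.8 = 2.842 m/s².
Braking distance = v²/(2a) = 6.3000² / (2 × 2.842) = 39.690 / 5.684 = 6.983 m.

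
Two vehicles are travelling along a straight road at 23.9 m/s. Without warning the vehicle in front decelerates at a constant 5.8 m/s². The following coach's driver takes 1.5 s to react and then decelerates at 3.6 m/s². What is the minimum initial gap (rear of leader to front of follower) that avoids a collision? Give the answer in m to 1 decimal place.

Minimum gap ≈ 65.9 m

Leader travels v²/(2a_L) = 571.210 / 11.600 = 49.242 m before stopping.
Follower covers v·t_r = 23.9000 × 1.5 = 35.850 m while reacting, then v²/(2a_F) = 571.210 / 7.200 = 79.335 m while braking, for a total of 35.850 + 79.335 = 115.185 m.
Since a_F ≤ a_L and the follower starts braking later, the follower is never slower than the leader, so the closest approach is when both have stopped.
Minimum gap = 115.185 − 49.242 = 65.943 m.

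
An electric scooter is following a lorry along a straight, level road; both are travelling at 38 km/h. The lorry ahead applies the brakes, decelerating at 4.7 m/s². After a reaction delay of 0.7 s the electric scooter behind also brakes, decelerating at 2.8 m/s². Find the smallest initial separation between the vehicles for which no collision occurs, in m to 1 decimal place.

38 km/h ÷ 3.6 = 10.5556 m/s.
Leader travels v²/(2a_L) = 111.421 / 9.400 = 11.853 m before stopping.
Follower covers v·t_r = 10.5556 × 0.7 = 7.389 m while reacting, then v²/(2a_F) = 111.421 / 5.600 = 19.897 m while braking, for a total of 7.389 + 19.897 = 27.286 m.
Since a_F ≤ a_L and the follower starts braking later, the follower is never slower than the leader, so the closest approach is when both have stopped.
Minimum gap = 27.286 − 11.853 = 15.433 m.

Minimum gap ≈ 15.4 m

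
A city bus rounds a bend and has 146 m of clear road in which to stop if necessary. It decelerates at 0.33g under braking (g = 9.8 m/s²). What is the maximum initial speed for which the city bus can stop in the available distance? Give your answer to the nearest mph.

Maximum speed ≈ 69 mph

a = 0.33 × 9.8 = 3.234 m/s².
v²/(2a) = d ⇒ v = √(2 × 3.234 × 146) = √944.33 = 30.7300 m/s.
30.7300 m/s ÷ 0.44704 = 68.741 mph.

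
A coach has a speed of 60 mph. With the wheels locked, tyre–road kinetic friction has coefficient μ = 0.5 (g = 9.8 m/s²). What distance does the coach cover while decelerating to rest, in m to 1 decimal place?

60 mph × 0.44704 = 26.8224 m/s.
a = μg = 0.5 × 9.8 = 4.900 m/s².
Braking distance = v²/(2a) = 26.8224² / (2 × 4.900) = 719.441 / 9.800 = 73.412 m.

Braking distance ≈ 73.4 m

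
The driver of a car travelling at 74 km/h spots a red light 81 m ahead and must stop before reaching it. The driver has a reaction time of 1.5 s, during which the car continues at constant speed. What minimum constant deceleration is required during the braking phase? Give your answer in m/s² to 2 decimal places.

74 km/h ÷ 3.6 = 20.5556 m/s.
Distance covered during reaction = 20.5556 × 1.5 = 30.833 m.
Distance available for braking: 81 − 30.833 = 50.167 m.
v² = 2a·d ⇒ a = v²/(2d) = 20.5556² / (2 × 50.167) = 422.533 / 100.334 = 4.2113 m/s².

Required deceleration ≈ 4.21 m/s²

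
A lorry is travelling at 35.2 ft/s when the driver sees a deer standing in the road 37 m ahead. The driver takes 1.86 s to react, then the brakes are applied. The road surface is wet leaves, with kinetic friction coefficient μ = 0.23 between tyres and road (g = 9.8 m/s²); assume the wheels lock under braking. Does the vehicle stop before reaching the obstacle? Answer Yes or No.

35.2 ft/s × 0.3048 = 10.7290 m/s.
a = μg = 0.23 × 9.8 = 2.254 m/s².
Reaction distance = 10.7290 × 1.86 = 19.956 m.
Braking distance = v²/(2a) = 115.111 / 4.508 = 25.535 m.
Total stopping distance = 19.956 + 25.535 = 45.491 m, vs 37 m available — it cannot stop in time and overshoots by 45.491 − 37 = 8.491 m.

No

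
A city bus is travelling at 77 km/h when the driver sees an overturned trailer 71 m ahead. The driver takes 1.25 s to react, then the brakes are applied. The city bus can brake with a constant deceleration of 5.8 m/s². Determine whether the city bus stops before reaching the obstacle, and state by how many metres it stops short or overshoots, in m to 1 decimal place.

Yes — it stops 4.8 m short of the obstacle

77 km/h ÷ 3.6 = 21.3889 m/s.
Reaction distance = 21.3889 × 1.25 = 26.736 m.
Braking distance = v²/(2a) = 457.485 / 11.600 = 39.438 m.
Total stopping distance = 26.736 + 39.438 = 66.174 m, vs 71 m available — it stops with 71 − 66.174 = 4.826 m to spare.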